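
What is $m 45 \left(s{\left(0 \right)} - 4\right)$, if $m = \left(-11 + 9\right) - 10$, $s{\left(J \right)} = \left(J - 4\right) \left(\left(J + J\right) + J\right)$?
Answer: $2160$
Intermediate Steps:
$s{\left(J \right)} = 3 J \left(-4 + J\right)$ ($s{\left(J \right)} = \left(-4 + J\right) \left(2 J + J\right) = \left(-4 + J\right) 3 J = 3 J \left(-4 + J\right)$)
$m = -12$ ($m = -2 - 10 = -12$)
$m 45 \left(s{\left(0 \right)} - 4\right) = \left(-12\right) 45 \left(3 \cdot 0 \left(-4 + 0\right) - 4\right) = - 540 \left(3 \cdot 0 \left(-4\right) - 4\right) = - 540 \left(0 - 4\right) = \left(-540\right) \left(-4\right) = 2160$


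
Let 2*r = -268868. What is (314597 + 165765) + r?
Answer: 345928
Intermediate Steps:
r = -134434 (r = (½)*(-268868) = -134434)
(314597 + 165765) + r = (314597 + 165765) - 134434 = 480362 - 134434 = 345928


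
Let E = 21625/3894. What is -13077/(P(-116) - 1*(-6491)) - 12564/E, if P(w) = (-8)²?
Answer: -21398735067/9450125 ≈ -2264.4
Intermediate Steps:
E = 21625/3894 (E = 21625*(1/3894) = 21625/3894 ≈ 5.5534)
P(w) = 64
-13077/(P(-116) - 1*(-6491)) - 12564/E = -13077/(64 - 1*(-6491)) - 12564/21625/3894 = -13077/(64 + 6491) - 12564*3894/21625 = -13077/6555 - 48924216/21625 = -13077*1/6555 - 48924216/21625 = -4359/2185 - 48924216/21625 = -21398735067/9450125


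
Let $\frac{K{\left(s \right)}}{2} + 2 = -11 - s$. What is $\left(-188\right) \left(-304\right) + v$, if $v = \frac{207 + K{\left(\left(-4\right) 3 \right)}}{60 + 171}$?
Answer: $\frac{13202317}{231} \approx 57153.0$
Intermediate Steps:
$K{\left(s \right)} = -26 - 2 s$ ($K{\left(s \right)} = -4 + 2 \left(-11 - s\right) = -4 - \left(22 + 2 s\right) = -26 - 2 s$)
$v = \frac{205}{231}$ ($v = \frac{207 - \left(26 + 2 \left(\left(-4\right) 3\right)\right)}{60 + 171} = \frac{207 - 2}{231} = \left(207 + \left(-26 + 24\right)\right) \frac{1}{231} = \left(207 - 2\right) \frac{1}{231} = 205 \cdot \frac{1}{231} = \frac{205}{231} \approx 0.88745$)
$\left(-188\right) \left(-304\right) + v = \left(-188\right) \left(-304\right) + \frac{205}{231} = 57152 + \frac{205}{231} = \frac{13202317}{231}$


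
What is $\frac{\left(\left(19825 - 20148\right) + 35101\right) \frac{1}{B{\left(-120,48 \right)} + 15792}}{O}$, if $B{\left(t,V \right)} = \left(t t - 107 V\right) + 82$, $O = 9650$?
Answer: $\frac{17389}{121290850} \approx 0.00014337$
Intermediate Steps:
$B{\left(t,V \right)} = 82 + t^{2} - 107 V$ ($B{\left(t,V \right)} = \left(t^{2} - 107 V\right) + 82 = 82 + t^{2} - 107 V$)
$\frac{\left(\left(19825 - 20148\right) + 35101\right) \frac{1}{B{\left(-120,48 \right)} + 15792}}{O} = \frac{\left(\left(19825 - 20148\right) + 35101\right) \frac{1}{\left(82 + \left(-120\right)^{2} - 5136\right) + 15792}}{9650} = \frac{\left(19825 - 20148\right) + 35101}{\left(82 + 14400 - 5136\right) + 15792} \cdot \frac{1}{9650} = \frac{-323 + 35101}{9346 + 15792} \cdot \frac{1}{9650} = \frac{34778}{25138} \cdot \frac{1}{9650} = 34778 \cdot \frac{1}{25138} \cdot \frac{1}{9650} = \frac{17389}{12569} \cdot \frac{1}{9650} = \frac{17389}{121290850}$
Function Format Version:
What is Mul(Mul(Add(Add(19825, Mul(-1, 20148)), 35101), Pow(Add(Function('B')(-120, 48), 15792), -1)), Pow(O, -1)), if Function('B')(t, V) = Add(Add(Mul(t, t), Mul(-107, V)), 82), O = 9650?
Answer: Rational(17389, 121290850) ≈ 0.00014337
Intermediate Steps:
Function('B')(t, V) = Add(82, Pow(t, 2), Mul(-107, V)) (Function('B')(t, V) = Add(Add(Pow(t, 2), Mul(-107, V)), 82) = Add(82, Pow(t, 2), Mul(-107, V)))
Mul(Mul(Add(Add(19825, Mul(-1, 20148)), 35101), Pow(Add(Function('B')(-120, 48), 15792), -1)), Pow(O, -1)) = Mul(Mul(Add(Add(19825, Mul(-1, 20148)), 35101), Pow(Add(Add(82, Pow(-120, 2), Mul(-107, 48)), 15792), -1)), Pow(9650, -1)) = Mul(Mul(Add(Add(19825, -20148), 35101), Pow(Add(Add(82, 14400, -5136), 15792), -1)), Rational(1, 9650)) = Mul(Mul(Add(-323, 35101), Pow(Add(9346, 15792), -1)), Rational(1, 9650)) = Mul(Mul(34778, Pow(25138, -1)), Rational(1, 9650)) = Mul(Mul(34778, Rational(1, 25138)), Rational(1, 9650)) = Mul(Rational(17389, 12569), Rational(1, 9650)) = Rational(17389, 121290850)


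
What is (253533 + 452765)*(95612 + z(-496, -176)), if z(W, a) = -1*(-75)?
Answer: 67583536726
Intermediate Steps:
z(W, a) = 75
(253533 + 452765)*(95612 + z(-496, -176)) = (253533 + 452765)*(95612 + 75) = 706298*95687 = 67583536726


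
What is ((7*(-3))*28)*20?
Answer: -11760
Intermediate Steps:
((7*(-3))*28)*20 = -21*28*20 = -588*20 = -11760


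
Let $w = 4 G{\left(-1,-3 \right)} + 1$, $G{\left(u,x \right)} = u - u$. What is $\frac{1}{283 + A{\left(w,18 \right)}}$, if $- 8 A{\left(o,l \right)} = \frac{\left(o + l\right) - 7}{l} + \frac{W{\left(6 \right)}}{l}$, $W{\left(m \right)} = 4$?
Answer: $\frac{9}{2546} \approx 0.003535$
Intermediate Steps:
$G{\left(u,x \right)} = 0$
$w = 1$ ($w = 4 \cdot 0 + 1 = 0 + 1 = 1$)
$A{\left(o,l \right)} = - \frac{1}{2 l} - \frac{-7 + l + o}{8 l}$ ($A{\left(o,l \right)} = - \frac{\frac{\left(o + l\right) - 7}{l} + \frac{4}{l}}{8} = - \frac{\frac{\left(l + o\right) - 7}{l} + \frac{4}{l}}{8} = - \frac{\frac{-7 + l + o}{l} + \frac{4}{l}}{8} = - \frac{\frac{4}{l} + \frac{-7 + l + o}{l}}{8} = - \frac{1}{2 l} - \frac{-7 + l + o}{8 l}$)
$\frac{1}{283 + A{\left(w,18 \right)}} = \frac{1}{283 + \frac{3 - 18 - 1}{8 \cdot 18}} = \frac{1}{283 + \frac{1}{8} \cdot \frac{1}{18} \left(3 - 18 - 1\right)} = \frac{1}{283 + \frac{1}{8} \cdot \frac{1}{18} \left(-16\right)} = \frac{1}{283 - \frac{1}{9}} = \frac{1}{\frac{2546}{9}} = \frac{9}{2546}$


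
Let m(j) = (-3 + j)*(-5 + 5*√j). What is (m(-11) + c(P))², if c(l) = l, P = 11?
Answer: (81 - 70*I*√11)² ≈ -47339.0 - 37611.0*I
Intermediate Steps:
m(j) = (-5 + 5*√j)*(-3 + j)
(m(-11) + c(P))² = ((15 - 15*I*√11 - 5*(-11) + 5*(-11)^(3/2)) + 11)² = ((15 - 15*I*√11 + 55 + 5*(-11*I*√11)) + 11)² = ((15 - 15*I*√11 + 55 - 55*I*√11) + 11)² = ((70 - 70*I*√11) + 11)² = (81 - 70*I*√11)²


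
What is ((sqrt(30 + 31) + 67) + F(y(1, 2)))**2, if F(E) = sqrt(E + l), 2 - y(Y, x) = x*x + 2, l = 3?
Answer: (67 + I + sqrt(61))**2 ≈ 5595.6 + 149.62*I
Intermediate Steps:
y(Y, x) = -x**2 (y(Y, x) = 2 - (x*x + 2) = 2 - (x**2 + 2) = 2 - (2 + x**2) = 2 + (-2 - x**2) = -x**2)
F(E) = sqrt(3 + E) (F(E) = sqrt(E + 3) = sqrt(3 + E))
((sqrt(30 + 31) + 67) + F(y(1, 2)))**2 = ((sqrt(30 + 31) + 67) + sqrt(3 - 1*2**2))**2 = ((sqrt(61) + 67) + sqrt(3 - 1*4))**2 = ((67 + sqrt(61)) + sqrt(3 - 4))**2 = ((67 + sqrt(61)) + sqrt(-1))**2 = ((67 + sqrt(61)) + I)**2 = (67 + I + sqrt(61))**2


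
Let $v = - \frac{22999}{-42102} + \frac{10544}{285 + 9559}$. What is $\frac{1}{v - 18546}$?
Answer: $- \frac{103613022}{1921439524601} \approx -5.3925 \cdot 10^{-5}$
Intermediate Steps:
$v = \frac{167581411}{103613022}$ ($v = \left(-22999\right) \left(- \frac{1}{42102}\right) + \frac{10544}{9844} = \frac{22999}{42102} + 10544 \cdot \frac{1}{9844} = \frac{22999}{42102} + \frac{2636}{2461} = \frac{167581411}{103613022} \approx 1.6174$)
$\frac{1}{v - 18546} = \frac{1}{\frac{167581411}{103613022} - 18546} = \frac{1}{- \frac{1921439524601}{103613022}} = - \frac{103613022}{1921439524601}$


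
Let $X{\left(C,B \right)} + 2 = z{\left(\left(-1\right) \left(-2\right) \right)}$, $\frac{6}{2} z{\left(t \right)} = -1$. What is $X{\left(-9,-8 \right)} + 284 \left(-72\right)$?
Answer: $- \frac{61351}{3} \approx -20450.0$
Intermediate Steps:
$z{\left(t \right)} = - \frac{1}{3}$ ($z{\left(t \right)} = \frac{1}{3} \left(-1\right) = - \frac{1}{3}$)
$X{\left(C,B \right)} = - \frac{7}{3}$ ($X{\left(C,B \right)} = -2 - \frac{1}{3} = - \frac{7}{3}$)
$X{\left(-9,-8 \right)} + 284 \left(-72\right) = - \frac{7}{3} + 284 \left(-72\right) = - \frac{7}{3} - 20448 = - \frac{61351}{3}$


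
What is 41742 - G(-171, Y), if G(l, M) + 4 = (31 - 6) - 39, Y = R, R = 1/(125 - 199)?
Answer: 41760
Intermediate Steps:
R = -1/74 (R = 1/(-74) = -1/74 ≈ -0.013514)
Y = -1/74 ≈ -0.013514
G(l, M) = -18 (G(l, M) = -4 + ((31 - 6) - 39) = -4 + (25 - 39) = -4 - 14 = -18)
41742 - G(-171, Y) = 41742 - 1*(-18) = 41742 + 18 = 41760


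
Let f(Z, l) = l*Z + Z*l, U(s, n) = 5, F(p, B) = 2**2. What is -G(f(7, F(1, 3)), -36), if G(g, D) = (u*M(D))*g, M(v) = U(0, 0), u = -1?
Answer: 280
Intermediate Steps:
F(p, B) = 4
M(v) = 5
f(Z, l) = 2*Z*l (f(Z, l) = Z*l + Z*l = 2*Z*l)
G(g, D) = -5*g (G(g, D) = (-1*5)*g = -5*g)
-G(f(7, F(1, 3)), -36) = -(-5)*2*7*4 = -(-5)*56 = -1*(-280) = 280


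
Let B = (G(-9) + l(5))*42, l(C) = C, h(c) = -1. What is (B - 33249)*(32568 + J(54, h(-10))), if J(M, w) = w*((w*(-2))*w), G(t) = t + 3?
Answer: -1084287870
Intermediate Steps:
G(t) = 3 + t
B = -42 (B = ((3 - 9) + 5)*42 = (-6 + 5)*42 = -1*42 = -42)
J(M, w) = -2*w³ (J(M, w) = w*((-2*w)*w) = w*(-2*w²) = -2*w³)
(B - 33249)*(32568 + J(54, h(-10))) = (-42 - 33249)*(32568 - 2*(-1)³) = -33291*(32568 - 2*(-1)) = -33291*(32568 + 2) = -33291*32570 = -1084287870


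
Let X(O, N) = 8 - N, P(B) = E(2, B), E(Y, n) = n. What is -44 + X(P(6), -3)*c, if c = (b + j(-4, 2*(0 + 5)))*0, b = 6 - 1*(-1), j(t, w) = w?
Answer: -44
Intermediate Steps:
P(B) = B
b = 7 (b = 6 + 1 = 7)
c = 0 (c = (7 + 2*(0 + 5))*0 = (7 + 2*5)*0 = (7 + 10)*0 = 17*0 = 0)
-44 + X(P(6), -3)*c = -44 + (8 - 1*(-3))*0 = -44 + (8 + 3)*0 = -44 + 11*0 = -44 + 0 = -44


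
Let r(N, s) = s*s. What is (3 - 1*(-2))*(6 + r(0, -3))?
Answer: 75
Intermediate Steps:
r(N, s) = s²
(3 - 1*(-2))*(6 + r(0, -3)) = (3 - 1*(-2))*(6 + (-3)²) = (3 + 2)*(6 + 9) = 5*15 = 75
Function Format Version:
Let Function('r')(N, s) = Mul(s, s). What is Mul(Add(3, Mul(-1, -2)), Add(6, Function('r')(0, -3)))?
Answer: 75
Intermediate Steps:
Function('r')(N, s) = Pow(s, 2)
Mul(Add(3, Mul(-1, -2)), Add(6, Function('r')(0, -3))) = Mul(Add(3, Mul(-1, -2)), Add(6, Pow(-3, 2))) = Mul(Add(3, 2), Add(6, 9)) = Mul(5, 15) = 75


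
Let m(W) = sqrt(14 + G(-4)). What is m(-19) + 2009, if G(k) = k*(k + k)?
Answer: 2009 + sqrt(46) ≈ 2015.8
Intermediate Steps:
G(k) = 2*k**2 (G(k) = k*(2*k) = 2*k**2)
m(W) = sqrt(46) (m(W) = sqrt(14 + 2*(-4)**2) = sqrt(14 + 2*16) = sqrt(14 + 32) = sqrt(46))
m(-19) + 2009 = sqrt(46) + 2009 = 2009 + sqrt(46)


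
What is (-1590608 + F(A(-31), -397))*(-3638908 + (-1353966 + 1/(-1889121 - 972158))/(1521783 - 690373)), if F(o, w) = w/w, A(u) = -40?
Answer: 2753845722891927994403089/475779194678 ≈ 5.7881e+12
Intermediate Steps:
F(o, w) = 1
(-1590608 + F(A(-31), -397))*(-3638908 + (-1353966 + 1/(-1889121 - 972158))/(1521783 - 690373)) = (-1590608 + 1)*(-3638908 + (-1353966 + 1/(-1889121 - 972158))/(1521783 - 690373)) = -1590607*(-3638908 + (-1353966 + 1/(-2861279))/831410) = -1590607*(-3638908 + (-1353966 - 1/2861279)*(1/831410)) = -1590607*(-3638908 - 3874074482515/2861279*1/831410) = -1590607*(-3638908 - 774814896503/475779194678) = -1590607*(-1731317492562228127/475779194678) = 2753845722891927994403089/475779194678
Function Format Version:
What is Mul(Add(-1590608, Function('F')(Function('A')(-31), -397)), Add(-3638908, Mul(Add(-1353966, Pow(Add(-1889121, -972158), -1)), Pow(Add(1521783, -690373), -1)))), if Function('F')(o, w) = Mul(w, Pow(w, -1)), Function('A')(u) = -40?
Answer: Rational(2753845722891927994403089, 475779194678) ≈ 5.7881e+12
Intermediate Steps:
Function('F')(o, w) = 1
Mul(Add(-1590608, Function('F')(Function('A')(-31), -397)), Add(-3638908, Mul(Add(-1353966, Pow(Add(-1889121, -972158), -1)), Pow(Add(1521783, -690373), -1)))) = Mul(Add(-1590608, 1), Add(-3638908, Mul(Add(-1353966, Pow(Add(-1889121, -972158), -1)), Pow(Add(1521783, -690373), -1)))) = Mul(-1590607, Add(-3638908, Mul(Add(-1353966, Pow(-2861279, -1)), Pow(831410, -1)))) = Mul(-1590607, Add(-3638908, Mul(Add(-1353966, Rational(-1, 2861279)), Rational(1, 831410)))) = Mul(-1590607, Add(-3638908, Mul(Rational(-3874074482515, 2861279), Rational(1, 831410)))) = Mul(-1590607, Add(-3638908, Rational(-774814896503, 475779194678))) = Mul(-1590607, Rational(-1731317492562228127, 475779194678)) = Rational(2753845722891927994403089, 475779194678)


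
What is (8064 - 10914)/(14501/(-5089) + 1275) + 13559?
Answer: 43883054908/3236987 ≈ 13557.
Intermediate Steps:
(8064 - 10914)/(14501/(-5089) + 1275) + 13559 = -2850/(14501*(-1/5089) + 1275) + 13559 = -2850/(-14501/5089 + 1275) + 13559 = -2850/6473974/5089 + 13559 = -2850*5089/6473974 + 13559 = -7251825/3236987 + 13559 = 43883054908/3236987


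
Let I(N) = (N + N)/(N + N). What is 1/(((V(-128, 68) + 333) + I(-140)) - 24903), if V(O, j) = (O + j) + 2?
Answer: -1/24627 ≈ -4.0606e-5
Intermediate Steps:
V(O, j) = 2 + O + j
I(N) = 1 (I(N) = (2*N)/((2*N)) = (2*N)*(1/(2*N)) = 1)
1/(((V(-128, 68) + 333) + I(-140)) - 24903) = 1/((((2 - 128 + 68) + 333) + 1) - 24903) = 1/(((-58 + 333) + 1) - 24903) = 1/((275 + 1) - 24903) = 1/(276 - 24903) = 1/(-24627) = -1/24627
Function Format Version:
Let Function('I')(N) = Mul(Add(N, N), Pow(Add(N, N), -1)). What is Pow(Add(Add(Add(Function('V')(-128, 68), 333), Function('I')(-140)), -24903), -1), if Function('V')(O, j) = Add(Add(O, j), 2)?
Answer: Rational(-1, 24627) ≈ -4.0606e-5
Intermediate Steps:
Function('V')(O, j) = Add(2, O, j)
Function('I')(N) = 1 (Function('I')(N) = Mul(Mul(2, N), Pow(Mul(2, N), -1)) = Mul(Mul(2, N), Mul(Rational(1, 2), Pow(N, -1))) = 1)
Pow(Add(Add(Add(Function('V')(-128, 68), 333), Function('I')(-140)), -24903), -1) = Pow(Add(Add(Add(Add(2, -128, 68), 333), 1), -24903), -1) = Pow(Add(Add(Add(-58, 333), 1), -24903), -1) = Pow(Add(Add(275, 1), -24903), -1) = Pow(Add(276, -24903), -1) = Pow(-24627, -1) = Rational(-1, 24627)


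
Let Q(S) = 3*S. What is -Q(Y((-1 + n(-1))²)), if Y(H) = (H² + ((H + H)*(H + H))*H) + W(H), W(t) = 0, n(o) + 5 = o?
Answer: -1418991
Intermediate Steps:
n(o) = -5 + o
Y(H) = H² + 4*H³ (Y(H) = (H² + ((H + H)*(H + H))*H) + 0 = (H² + ((2*H)*(2*H))*H) + 0 = (H² + (4*H²)*H) + 0 = (H² + 4*H³) + 0 = H² + 4*H³)
-Q(Y((-1 + n(-1))²)) = -3*((-1 + (-5 - 1))²)²*(1 + 4*(-1 + (-5 - 1))²) = -3*((-1 - 6)²)²*(1 + 4*(-1 - 6)²) = -3*((-7)²)²*(1 + 4*(-7)²) = -3*49²*(1 + 4*49) = -3*2401*(1 + 196) = -3*2401*197 = -3*472997 = -1*1418991 = -1418991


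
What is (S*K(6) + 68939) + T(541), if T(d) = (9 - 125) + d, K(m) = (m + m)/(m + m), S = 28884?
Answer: 98248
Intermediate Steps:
K(m) = 1 (K(m) = (2*m)/((2*m)) = (2*m)*(1/(2*m)) = 1)
T(d) = -116 + d
(S*K(6) + 68939) + T(541) = (28884*1 + 68939) + (-116 + 541) = (28884 + 68939) + 425 = 97823 + 425 = 98248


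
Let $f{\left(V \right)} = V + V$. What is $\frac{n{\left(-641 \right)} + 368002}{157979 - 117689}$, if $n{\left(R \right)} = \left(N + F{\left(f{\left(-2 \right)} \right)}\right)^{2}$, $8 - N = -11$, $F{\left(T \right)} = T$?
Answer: $\frac{368227}{40290} \approx 9.1394$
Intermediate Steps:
$f{\left(V \right)} = 2 V$
$N = 19$ ($N = 8 - -11 = 8 + 11 = 19$)
$n{\left(R \right)} = 225$ ($n{\left(R \right)} = \left(19 + 2 \left(-2\right)\right)^{2} = \left(19 - 4\right)^{2} = 15^{2} = 225$)
$\frac{n{\left(-641 \right)} + 368002}{157979 - 117689} = \frac{225 + 368002}{157979 - 117689} = \frac{368227}{40290}$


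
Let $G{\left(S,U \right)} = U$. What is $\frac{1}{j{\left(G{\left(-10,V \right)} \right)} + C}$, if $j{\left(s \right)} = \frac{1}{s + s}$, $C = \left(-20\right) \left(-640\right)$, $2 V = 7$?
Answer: $\frac{7}{89601} \approx 7.8124 \cdot 10^{-5}$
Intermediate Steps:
$V = \frac{7}{2}$ ($V = \frac{1}{2} \cdot 7 = \frac{7}{2} \approx 3.5$)
$C = 12800$
$j{\left(s \right)} = \frac{1}{2 s}$
$\frac{1}{j{\left(G{\left(-10,V \right)} \right)} + C} = \frac{1}{\frac{1}{2 \cdot \frac{7}{2}} + 12800} = \frac{1}{\frac{1}{2} \cdot \frac{2}{7} + 12800} = \frac{1}{\frac{1}{7} + 12800} = \frac{1}{\frac{89601}{7}} = \frac{7}{89601}$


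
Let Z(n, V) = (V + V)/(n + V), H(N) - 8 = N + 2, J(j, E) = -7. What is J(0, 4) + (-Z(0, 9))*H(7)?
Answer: -41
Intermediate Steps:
H(N) = 10 + N (H(N) = 8 + (N + 2) = 8 + (2 + N) = 10 + N)
Z(n, V) = 2*V/(V + n) (Z(n, V) = (2*V)/(V + n) = 2*V/(V + n))
J(0, 4) + (-Z(0, 9))*H(7) = -7 + (-2*9/(9 + 0))*(10 + 7) = -7 - 2*9/9*17 = -7 - 1*2*17 = -7 - 2*17 = -7 - 34 = -41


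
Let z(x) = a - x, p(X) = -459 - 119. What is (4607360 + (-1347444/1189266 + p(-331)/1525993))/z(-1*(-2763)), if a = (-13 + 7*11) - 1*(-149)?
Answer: -46452712642600378/25709830874455 ≈ -1806.8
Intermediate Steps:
p(X) = -578
a = 213 (a = (-13 + 77) + 149 = 64 + 149 = 213)
z(x) = 213 - x
(4607360 + (-1347444/1189266 + p(-331)/1525993))/z(-1*(-2763)) = (4607360 + (-1347444/1189266 - 578/1525993))/(213 - (-1)*(-2763)) = (4607360 + (-1347444*1/1189266 - 578*1/1525993))/(213 - 1*2763) = (4607360 + (-224574/198211 - 578/1525993))/(213 - 2763) = (4607360 - 342812917940/302468598523)/(-2550) = (1393581379278011340/302468598523)*(-1/2550) = -46452712642600378/25709830874455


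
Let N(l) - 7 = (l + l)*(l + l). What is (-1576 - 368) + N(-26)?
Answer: 767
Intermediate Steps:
N(l) = 7 + 4*l² (N(l) = 7 + (l + l)*(l + l) = 7 + (2*l)*(2*l) = 7 + 4*l²)
(-1576 - 368) + N(-26) = (-1576 - 368) + (7 + 4*(-26)²) = -1944 + (7 + 4*676) = -1944 + (7 + 2704) = -1944 + 2711 = 767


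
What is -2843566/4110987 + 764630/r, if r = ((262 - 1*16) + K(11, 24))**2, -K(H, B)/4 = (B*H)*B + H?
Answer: -897166011137507/1299318888320934 ≈ -0.69049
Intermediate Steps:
K(H, B) = -4*H - 4*H*B**2 (K(H, B) = -4*((B*H)*B + H) = -4*(H*B**2 + H) = -4*(H + H*B**2) = -4*H - 4*H*B**2)
r = 632120164 (r = ((262 - 1*16) - 4*11*(1 + 24**2))**2 = ((262 - 16) - 4*11*(1 + 576))**2 = (246 - 4*11*577)**2 = (246 - 25388)**2 = (-25142)**2 = 632120164)
-2843566/4110987 + 764630/r = -2843566/4110987 + 764630/632120164 = -2843566*1/4110987 + 764630*(1/632120164) = -2843566/4110987 + 382315/316060082 = -897166011137507/1299318888320934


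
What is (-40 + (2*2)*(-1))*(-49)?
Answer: 2156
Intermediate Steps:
(-40 + (2*2)*(-1))*(-49) = (-40 + 4*(-1))*(-49) = (-40 - 4)*(-49) = -44*(-49) = 2156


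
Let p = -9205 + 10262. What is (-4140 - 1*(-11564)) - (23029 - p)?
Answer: -14548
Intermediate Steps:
p = 1057
(-4140 - 1*(-11564)) - (23029 - p) = (-4140 - 1*(-11564)) - (23029 - 1*1057) = (-4140 + 11564) - (23029 - 1057) = 7424 - 1*21972 = 7424 - 21972 = -14548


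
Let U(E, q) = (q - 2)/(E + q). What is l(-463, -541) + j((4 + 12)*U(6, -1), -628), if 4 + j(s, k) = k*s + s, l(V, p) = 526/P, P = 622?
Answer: 9354951/1555 ≈ 6016.0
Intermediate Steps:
U(E, q) = (-2 + q)/(E + q)
l(V, p) = 263/311 (l(V, p) = 526/622 = 526*(1/622) = 263/311)
j(s, k) = -4 + s + k*s (j(s, k) = -4 + (k*s + s) = -4 + (s + k*s) = -4 + s + k*s)
l(-463, -541) + j((4 + 12)*U(6, -1), -628) = 263/311 + (-4 + (4 + 12)*((-2 - 1)/(6 - 1)) - 628*(4 + 12)*(-2 - 1)/(6 - 1)) = 263/311 + (-4 + 16*(-3/5) - 10048*-3/5) = 263/311 + (-4 + 16*((⅕)*(-3)) - 10048*(⅕)*(-3)) = 263/311 + (-4 + 16*(-⅗) - 10048*(-3)/5) = 263/311 + (-4 - 48/5 - 628*(-48/5)) = 263/311 + (-4 - 48/5 + 30144/5) = 263/311 + 30076/5 = 9354951/1555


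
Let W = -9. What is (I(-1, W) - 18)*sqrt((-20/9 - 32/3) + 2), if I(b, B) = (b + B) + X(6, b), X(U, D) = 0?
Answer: -196*I*sqrt(2)/3 ≈ -92.395*I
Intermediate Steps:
I(b, B) = B + b (I(b, B) = (b + B) + 0 = (B + b) + 0 = B + b)
(I(-1, W) - 18)*sqrt((-20/9 - 32/3) + 2) = ((-9 - 1) - 18)*sqrt((-20/9 - 32/3) + 2) = (-10 - 18)*sqrt((-20*1/9 - 32*1/3) + 2) = -28*sqrt((-20/9 - 32/3) + 2) = -28*sqrt(-116/9 + 2) = -196*I*sqrt(2)/3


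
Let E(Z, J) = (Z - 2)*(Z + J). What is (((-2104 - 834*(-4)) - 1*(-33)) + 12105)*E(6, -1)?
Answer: 267400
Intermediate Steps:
E(Z, J) = (-2 + Z)*(J + Z)
(((-2104 - 834*(-4)) - 1*(-33)) + 12105)*E(6, -1) = (((-2104 - 834*(-4)) - 1*(-33)) + 12105)*(6² - 2*(-1) - 2*6 - 1*6) = (((-2104 - 1*(-3336)) + 33) + 12105)*(36 + 2 - 12 - 6) = (((-2104 + 3336) + 33) + 12105)*20 = ((1232 + 33) + 12105)*20 = (1265 + 12105)*20 = 13370*20 = 267400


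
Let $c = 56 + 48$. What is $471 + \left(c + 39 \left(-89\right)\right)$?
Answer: $-2896$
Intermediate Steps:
$c = 104$
$471 + \left(c + 39 \left(-89\right)\right) = 471 + \left(104 + 39 \left(-89\right)\right) = 471 + \left(104 - 3471\right) = 471 - 3367 = -2896$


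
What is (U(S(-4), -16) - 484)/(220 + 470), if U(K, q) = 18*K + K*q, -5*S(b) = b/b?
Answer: -1211/1725 ≈ -0.70203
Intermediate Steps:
S(b) = -⅕ (S(b) = -b/(5*b) = -⅕*1 = -⅕)
(U(S(-4), -16) - 484)/(220 + 470) = (-(18 - 16)/5 - 484)/(220 + 470) = (-⅕*2 - 484)/690 = (-⅖ - 484)*(1/690) = -2422/5*1/690 = -1211/1725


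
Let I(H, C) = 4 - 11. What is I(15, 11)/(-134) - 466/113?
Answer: -61653/15142 ≈ -4.0717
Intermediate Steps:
I(H, C) = -7
I(15, 11)/(-134) - 466/113 = -7/(-134) - 466/113 = -7*(-1/134) - 466*1/113 = 7/134 - 466/113 = -61653/15142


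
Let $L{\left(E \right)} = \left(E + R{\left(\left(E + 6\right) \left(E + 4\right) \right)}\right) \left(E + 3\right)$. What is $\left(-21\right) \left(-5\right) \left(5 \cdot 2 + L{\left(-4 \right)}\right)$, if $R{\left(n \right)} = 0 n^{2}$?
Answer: $1470$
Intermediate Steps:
$R{\left(n \right)} = 0$
$L{\left(E \right)} = E \left(3 + E\right)$ ($L{\left(E \right)} = \left(E + 0\right) \left(E + 3\right) = E \left(3 + E\right)$)
$\left(-21\right) \left(-5\right) \left(5 \cdot 2 + L{\left(-4 \right)}\right) = \left(-21\right) \left(-5\right) \left(5 \cdot 2 - 4 \left(3 - 4\right)\right) = 105 \left(10 - -4\right) = 105 \left(10 + 4\right) = 105 \cdot 14 = 1470$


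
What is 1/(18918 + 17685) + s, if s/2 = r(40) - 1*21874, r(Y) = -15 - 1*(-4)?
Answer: -1602113309/36603 ≈ -43770.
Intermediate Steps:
r(Y) = -11 (r(Y) = -15 + 4 = -11)
s = -43770 (s = 2*(-11 - 1*21874) = 2*(-11 - 21874) = 2*(-21885) = -43770)
1/(18918 + 17685) + s = 1/(18918 + 17685) - 43770 = 1/36603 - 43770 = -1602113309/36603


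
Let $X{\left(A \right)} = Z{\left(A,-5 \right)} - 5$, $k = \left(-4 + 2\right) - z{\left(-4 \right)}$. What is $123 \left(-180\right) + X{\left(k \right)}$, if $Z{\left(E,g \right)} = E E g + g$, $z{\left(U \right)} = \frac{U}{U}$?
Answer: $-22195$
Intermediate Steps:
$z{\left(U \right)} = 1$
$Z{\left(E,g \right)} = g + g E^{2}$ ($Z{\left(E,g \right)} = E^{2} g + g = g E^{2} + g = g + g E^{2}$)
$k = -3$ ($k = \left(-4 + 2\right) - 1 = -2 - 1 = -3$)
$X{\left(A \right)} = -10 - 5 A^{2}$ ($X{\left(A \right)} = - 5 \left(1 + A^{2}\right) - 5 = \left(-5 - 5 A^{2}\right) - 5 = -10 - 5 A^{2}$)
$123 \left(-180\right) + X{\left(k \right)} = 123 \left(-180\right) - \left(10 + 5 \left(-3\right)^{2}\right) = -22140 - 55 = -22195$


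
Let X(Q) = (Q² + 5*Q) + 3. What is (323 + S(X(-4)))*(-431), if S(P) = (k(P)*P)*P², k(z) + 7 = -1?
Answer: -142661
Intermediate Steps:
X(Q) = 3 + Q² + 5*Q
k(z) = -8 (k(z) = -7 - 1 = -8)
S(P) = -8*P³ (S(P) = (-8*P)*P² = -8*P³)
(323 + S(X(-4)))*(-431) = (323 - 8*(3 + (-4)² + 5*(-4))³)*(-431) = (323 - 8*(3 + 16 - 20)³)*(-431) = (323 - 8*(-1)³)*(-431) = (323 - 8*(-1))*(-431) = (323 + 8)*(-431) = 331*(-431) = -142661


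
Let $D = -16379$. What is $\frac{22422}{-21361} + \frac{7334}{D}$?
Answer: $- \frac{523911512}{349871819} \approx -1.4974$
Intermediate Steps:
$\frac{22422}{-21361} + \frac{7334}{D} = \frac{22422}{-21361} + \frac{7334}{-16379} = 22422 \left(- \frac{1}{21361}\right) + 7334 \left(- \frac{1}{16379}\right) = - \frac{22422}{21361} - \frac{7334}{16379} = - \frac{523911512}{349871819}$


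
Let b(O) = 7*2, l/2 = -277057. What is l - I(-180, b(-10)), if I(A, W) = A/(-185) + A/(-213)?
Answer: -1455662254/2627 ≈ -5.5412e+5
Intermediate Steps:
l = -554114 (l = 2*(-277057) = -554114)
b(O) = 14
I(A, W) = -398*A/39405 (I(A, W) = A*(-1/185) + A*(-1/213) = -A/185 - A/213 = -398*A/39405)
l - I(-180, b(-10)) = -554114 - (-398)*(-180)/39405 = -554114 - 1*4776/2627 = -554114 - 4776/2627 = -1455662254/2627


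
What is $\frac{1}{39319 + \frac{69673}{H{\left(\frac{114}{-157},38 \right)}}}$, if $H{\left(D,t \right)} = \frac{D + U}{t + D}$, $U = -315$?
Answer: $\frac{49569}{1541277115} \approx 3.2161 \cdot 10^{-5}$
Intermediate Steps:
$H{\left(D,t \right)} = \frac{-315 + D}{D + t}$ ($H{\left(D,t \right)} = \frac{D - 315}{t + D} = \frac{-315 + D}{D + t}$)
$\frac{1}{39319 + \frac{69673}{H{\left(\frac{114}{-157},38 \right)}}} = \frac{1}{39319 + \frac{69673}{\frac{1}{\frac{114}{-157} + 38} \left(-315 + \frac{114}{-157}\right)}} = \frac{1}{39319 + \frac{69673}{\frac{1}{114 \left(- \frac{1}{157}\right) + 38} \left(-315 + 114 \left(- \frac{1}{157}\right)\right)}} = \frac{1}{39319 + \frac{69673}{\frac{1}{- \frac{114}{157} + 38} \left(-315 - \frac{114}{157}\right)}} = \frac{1}{39319 + \frac{69673}{\frac{1}{\frac{5852}{157}} \left(- \frac{49569}{157}\right)}} = \frac{1}{39319 + \frac{69673}{\frac{157}{5852} \left(- \frac{49569}{157}\right)}} = \frac{1}{39319 + \frac{69673}{- \frac{49569}{5852}}} = \frac{1}{39319 + 69673 \left(- \frac{5852}{49569}\right)} = \frac{1}{39319 - \frac{407726396}{49569}} = \frac{1}{\frac{1541277115}{49569}} = \frac{49569}{1541277115}$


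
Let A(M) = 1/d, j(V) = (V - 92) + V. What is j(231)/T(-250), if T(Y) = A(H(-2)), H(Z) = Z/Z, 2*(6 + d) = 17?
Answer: 925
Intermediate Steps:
d = 5/2 (d = -6 + (½)*17 = -6 + 17/2 = 5/2 ≈ 2.5000)
j(V) = -92 + 2*V (j(V) = (-92 + V) + V = -92 + 2*V)
H(Z) = 1
A(M) = ⅖ (A(M) = 1/(5/2) = ⅖)
T(Y) = ⅖
j(231)/T(-250) = (-92 + 2*231)/(⅖) = (-92 + 462)*(5/2) = 370*(5/2) = 925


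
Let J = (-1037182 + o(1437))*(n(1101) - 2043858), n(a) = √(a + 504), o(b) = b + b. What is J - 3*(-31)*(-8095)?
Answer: 2113977927429 - 1034308*√1605 ≈ 2.1139e+12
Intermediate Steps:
o(b) = 2*b
n(a) = √(504 + a)
J = 2113978680264 - 1034308*√1605 (J = (-1037182 + 2*1437)*(√(504 + 1101) - 2043858) = (-1037182 + 2874)*(√1605 - 2043858) = -1034308*(-2043858 + √1605) = 2113978680264 - 1034308*√1605 ≈ 2.1139e+12)
J - 3*(-31)*(-8095) = (2113978680264 - 1034308*√1605) - 3*(-31)*(-8095) = (2113978680264 - 1034308*√1605) - (-93)*(-8095) = (2113978680264 - 1034308*√1605) - 1*752835 = (2113978680264 - 1034308*√1605) - 752835 = 2113977927429 - 1034308*√1605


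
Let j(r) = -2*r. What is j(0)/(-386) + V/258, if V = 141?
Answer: 47/86 ≈ 0.54651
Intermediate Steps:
j(0)/(-386) + V/258 = -2*0/(-386) + 141/258 = 0*(-1/386) + 141*(1/258) = 0 + 47/86 = 47/86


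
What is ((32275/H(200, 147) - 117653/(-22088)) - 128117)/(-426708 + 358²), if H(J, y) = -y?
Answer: 416683294721/969353261184 ≈ 0.42986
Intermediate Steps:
((32275/H(200, 147) - 117653/(-22088)) - 128117)/(-426708 + 358²) = ((32275/((-1*147)) - 117653/(-22088)) - 128117)/(-426708 + 358²) = ((32275/(-147) - 117653*(-1/22088)) - 128117)/(-426708 + 128164) = ((32275*(-1/147) + 117653/22088) - 128117)/(-298544) = ((-32275/147 + 117653/22088) - 128117)*(-1/298544) = (-695595209/3246936 - 128117)*(-1/298544) = -416683294721/3246936*(-1/298544) = 416683294721/969353261184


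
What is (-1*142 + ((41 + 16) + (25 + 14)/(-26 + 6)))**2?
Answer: 3024121/400 ≈ 7560.3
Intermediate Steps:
(-1*142 + ((41 + 16) + (25 + 14)/(-26 + 6)))**2 = (-142 + (57 + 39/(-20)))**2 = (-142 + (57 + 39*(-1/20)))**2 = (-142 + (57 - 39/20))**2 = (-142 + 1101/20)**2 = (-1739/20)**2 = 3024121/400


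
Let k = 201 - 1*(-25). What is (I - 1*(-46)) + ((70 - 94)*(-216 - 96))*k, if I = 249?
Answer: 1692583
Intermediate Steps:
k = 226 (k = 201 + 25 = 226)
(I - 1*(-46)) + ((70 - 94)*(-216 - 96))*k = (249 - 1*(-46)) + ((70 - 94)*(-216 - 96))*226 = (249 + 46) - 24*(-312)*226 = 295 + 7488*226 = 295 + 1692288 = 1692583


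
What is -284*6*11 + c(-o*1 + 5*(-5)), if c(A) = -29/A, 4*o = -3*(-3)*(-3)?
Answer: -1368196/73 ≈ -18742.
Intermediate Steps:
o = -27/4 (o = (-3*(-3)*(-3))/4 = (9*(-3))/4 = (¼)*(-27) = -27/4 ≈ -6.7500)
-284*6*11 + c(-o*1 + 5*(-5)) = -284*6*11 - 29/(-1*(-27/4)*1 + 5*(-5)) = -18744 - 29/((27/4)*1 - 25) = -284*66 - 29/(27/4 - 25) = -18744 - 29/(-73/4) = -18744 - 29*(-4/73) = -18744 + 116/73 = -1368196/73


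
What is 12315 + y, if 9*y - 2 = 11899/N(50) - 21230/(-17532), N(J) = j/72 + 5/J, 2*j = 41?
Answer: 344236125169/21853638 ≈ 15752.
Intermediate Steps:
j = 41/2 (j = (½)*41 = 41/2 ≈ 20.500)
N(J) = 41/144 + 5/J (N(J) = (41/2)/72 + 5/J = (41/2)*(1/72) + 5/J = 41/144 + 5/J)
y = 75108573199/21853638 (y = 2/9 + (11899/(41/144 + 5/50) - 21230/(-17532))/9 = 2/9 + (11899/(41/144 + 5*(1/50)) - 21230*(-1/17532))/9 = 2/9 + (11899/(41/144 + ⅒) + 10615/8766)/9 = 2/9 + (11899/(277/720) + 10615/8766)/9 = 2/9 + (11899*(720/277) + 10615/8766)/9 = 2/9 + (8567280/277 + 10615/8766)/9 = 2/9 + (⅑)*(75103716835/2428182) = 2/9 + 75103716835/21853638 = 75108573199/21853638 ≈ 3436.9)
12315 + y = 12315 + 75108573199/21853638 = 344236125169/21853638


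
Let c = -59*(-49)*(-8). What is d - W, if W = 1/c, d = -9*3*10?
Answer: -6244559/23128 ≈ -270.00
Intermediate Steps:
d = -270 (d = -27*10 = -270)
c = -23128 (c = 2891*(-8) = -23128)
W = -1/23128 (W = 1/(-23128) = -1/23128 ≈ -4.3238e-5)
d - W = -270 - 1*(-1/23128) = -270 + 1/23128 = -6244559/23128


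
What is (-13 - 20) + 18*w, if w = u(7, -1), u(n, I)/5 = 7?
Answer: 597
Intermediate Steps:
u(n, I) = 35 (u(n, I) = 5*7 = 35)
w = 35
(-13 - 20) + 18*w = (-13 - 20) + 18*35 = -33 + 630 = 597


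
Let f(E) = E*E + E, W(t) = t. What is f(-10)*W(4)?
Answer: 360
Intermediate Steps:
f(E) = E + E² (f(E) = E² + E = E + E²)
f(-10)*W(4) = -10*(1 - 10)*4 = -10*(-9)*4 = 90*4 = 360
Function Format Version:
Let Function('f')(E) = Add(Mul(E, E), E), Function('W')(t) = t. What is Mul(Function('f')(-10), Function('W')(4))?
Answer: 360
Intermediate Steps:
Function('f')(E) = Add(E, Pow(E, 2)) (Function('f')(E) = Add(Pow(E, 2), E) = Add(E, Pow(E, 2)))
Mul(Function('f')(-10), Function('W')(4)) = Mul(Mul(-10, Add(1, -10)), 4) = Mul(Mul(-10, -9), 4) = Mul(90, 4) = 360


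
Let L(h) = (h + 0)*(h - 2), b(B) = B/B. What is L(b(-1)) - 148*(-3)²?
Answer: -1333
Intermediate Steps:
b(B) = 1
L(h) = h*(-2 + h)
L(b(-1)) - 148*(-3)² = 1*(-2 + 1) - 148*(-3)² = 1*(-1) - 148*9 = -1 - 1332 = -1333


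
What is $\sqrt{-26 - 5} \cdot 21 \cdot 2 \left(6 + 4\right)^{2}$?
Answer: $4200 i \sqrt{31} \approx 23385.0 i$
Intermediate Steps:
$\sqrt{-26 - 5} \cdot 21 \cdot 2 \left(6 + 4\right)^{2} = \sqrt{-31} \cdot 42 \cdot 10^{2} = i \sqrt{31} \cdot 42 \cdot 100 = i \sqrt{31} \cdot 4200 = 4200 i \sqrt{31}$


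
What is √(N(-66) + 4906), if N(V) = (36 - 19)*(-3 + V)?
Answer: √3733 ≈ 61.098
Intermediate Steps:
N(V) = -51 + 17*V (N(V) = 17*(-3 + V) = -51 + 17*V)
√(N(-66) + 4906) = √((-51 + 17*(-66)) + 4906) = √((-51 - 1122) + 4906) = √(-1173 + 4906) = √3733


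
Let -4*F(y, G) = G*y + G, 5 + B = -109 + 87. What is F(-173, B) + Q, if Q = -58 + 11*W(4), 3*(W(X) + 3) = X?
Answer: -3712/3 ≈ -1237.3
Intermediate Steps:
W(X) = -3 + X/3
B = -27 (B = -5 + (-109 + 87) = -5 - 22 = -27)
F(y, G) = -G/4 - G*y/4 (F(y, G) = -(G*y + G)/4 = -(G + G*y)/4 = -G/4 - G*y/4)
Q = -229/3 (Q = -58 + 11*(-3 + (⅓)*4) = -58 + 11*(-3 + 4/3) = -58 + 11*(-5/3) = -58 - 55/3 = -229/3 ≈ -76.333)
F(-173, B) + Q = -¼*(-27)*(1 - 173) - 229/3 = -¼*(-27)*(-172) - 229/3 = -1161 - 229/3 = -3712/3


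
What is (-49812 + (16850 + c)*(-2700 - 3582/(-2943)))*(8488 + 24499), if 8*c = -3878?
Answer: -953895264033133/654 ≈ -1.4586e+12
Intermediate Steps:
c = -1939/4 (c = (⅛)*(-3878) = -1939/4 ≈ -484.75)
(-49812 + (16850 + c)*(-2700 - 3582/(-2943)))*(8488 + 24499) = (-49812 + (16850 - 1939/4)*(-2700 - 3582/(-2943)))*(8488 + 24499) = (-49812 + 65461*(-2700 - 3582*(-1/2943))/4)*32987 = (-49812 + 65461*(-2700 + 398/327)/4)*32987 = (-49812 + (65461/4)*(-882502/327))*32987 = (-49812 - 28884731711/654)*32987 = -28917308759/654*32987 = -953895264033133/654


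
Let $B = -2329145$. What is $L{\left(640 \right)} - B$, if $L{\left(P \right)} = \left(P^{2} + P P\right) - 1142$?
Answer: $3147203$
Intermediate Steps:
$L{\left(P \right)} = -1142 + 2 P^{2}$ ($L{\left(P \right)} = \left(P^{2} + P^{2}\right) - 1142 = 2 P^{2} - 1142 = -1142 + 2 P^{2}$)
$L{\left(640 \right)} - B = \left(-1142 + 2 \cdot 640^{2}\right) - -2329145 = \left(-1142 + 2 \cdot 409600\right) + 2329145 = \left(-1142 + 819200\right) + 2329145 = 818058 + 2329145 = 3147203$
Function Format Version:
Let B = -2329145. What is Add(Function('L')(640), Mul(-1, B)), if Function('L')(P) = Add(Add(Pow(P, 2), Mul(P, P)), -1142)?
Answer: 3147203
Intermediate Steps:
Function('L')(P) = Add(-1142, Mul(2, Pow(P, 2))) (Function('L')(P) = Add(Add(Pow(P, 2), Pow(P, 2)), -1142) = Add(Mul(2, Pow(P, 2)), -1142) = Add(-1142, Mul(2, Pow(P, 2))))
Add(Function('L')(640), Mul(-1, B)) = Add(Add(-1142, Mul(2, Pow(640, 2))), Mul(-1, -2329145)) = Add(Add(-1142, Mul(2, 409600)), 2329145) = Add(Add(-1142, 819200), 2329145) = Add(818058, 2329145) = 3147203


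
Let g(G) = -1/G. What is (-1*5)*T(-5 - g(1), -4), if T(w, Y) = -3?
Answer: 15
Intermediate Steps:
(-1*5)*T(-5 - g(1), -4) = -1*5*(-3) = -5*(-3) = 15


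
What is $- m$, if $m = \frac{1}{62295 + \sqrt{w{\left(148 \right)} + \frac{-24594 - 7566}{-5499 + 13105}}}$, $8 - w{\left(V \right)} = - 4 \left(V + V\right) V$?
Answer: $- \frac{\sqrt{3803}}{2 \sqrt{166605410} + 62295 \sqrt{3803}} \approx -1.5945 \cdot 10^{-5}$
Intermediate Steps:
$w{\left(V \right)} = 8 + 8 V^{2}$ ($w{\left(V \right)} = 8 - - 4 \left(V + V\right) V = 8 - - 4 \cdot 2 V V = 8 - - 8 V V = 8 - - 8 V^{2} = 8 + 8 V^{2}$)
$m = \frac{1}{62295 + \frac{2 \sqrt{633600374230}}{3803}}$ ($m = \frac{1}{62295 + \sqrt{\left(8 + 8 \cdot 148^{2}\right) + \frac{-24594 - 7566}{-5499 + 13105}}} = \frac{1}{62295 + \sqrt{\left(8 + 8 \cdot 21904\right) - \frac{32160}{7606}}} = \frac{1}{62295 + \sqrt{\left(8 + 175232\right) - \frac{16080}{3803}}} = \frac{1}{62295 + \sqrt{175240 - \frac{16080}{3803}}} = \frac{1}{62295 + \sqrt{\frac{666421640}{3803}}} = \frac{1}{62295 + \frac{2 \sqrt{633600374230}}{3803}} \approx 1.5945 \cdot 10^{-5}$)
$- m = - \frac{\sqrt{3803}}{2 \sqrt{166605410} + 62295 \sqrt{3803}}$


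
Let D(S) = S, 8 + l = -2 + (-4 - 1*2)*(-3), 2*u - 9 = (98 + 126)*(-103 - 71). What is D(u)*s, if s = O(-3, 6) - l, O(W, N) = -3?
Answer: 428637/2 ≈ 2.1432e+5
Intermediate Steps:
u = -38967/2 (u = 9/2 + ((98 + 126)*(-103 - 71))/2 = 9/2 + (224*(-174))/2 = 9/2 + (1/2)*(-38976) = 9/2 - 19488 = -38967/2 ≈ -19484.)
l = 8 (l = -8 + (-2 + (-4 - 1*2)*(-3)) = -8 + (-2 + (-4 - 2)*(-3)) = -8 + (-2 - 6*(-3)) = -8 + (-2 + 18) = -8 + 16 = 8)
s = -11 (s = -3 - 1*8 = -3 - 8 = -11)
D(u)*s = -38967/2*(-11) = 428637/2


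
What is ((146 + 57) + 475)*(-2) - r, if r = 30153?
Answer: -31509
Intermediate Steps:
((146 + 57) + 475)*(-2) - r = ((146 + 57) + 475)*(-2) - 1*30153 = (203 + 475)*(-2) - 30153 = 678*(-2) - 30153 = -1356 - 30153 = -31509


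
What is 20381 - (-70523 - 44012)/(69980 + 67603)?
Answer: 2804193658/137583 ≈ 20382.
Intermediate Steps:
20381 - (-70523 - 44012)/(69980 + 67603) = 20381 - (-114535)/137583 = 20381 - 1*(-114535/137583) = 20381 + 114535/137583 = 2804193658/137583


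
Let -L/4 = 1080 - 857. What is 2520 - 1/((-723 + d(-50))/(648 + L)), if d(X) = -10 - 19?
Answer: 473699/188 ≈ 2519.7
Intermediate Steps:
L = -892 (L = -4*(1080 - 857) = -4*223 = -892)
d(X) = -29
2520 - 1/((-723 + d(-50))/(648 + L)) = 2520 - 1/((-723 - 29)/(648 - 892)) = 2520 - 1/((-752/(-244))) = 2520 - 1/((-752*(-1/244))) = 2520 - 1/188/61 = 2520 - 1*61/188 = 2520 - 61/188 = 473699/188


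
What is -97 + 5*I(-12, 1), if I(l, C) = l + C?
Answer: -152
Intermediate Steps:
I(l, C) = C + l
-97 + 5*I(-12, 1) = -97 + 5*(1 - 12) = -97 + 5*(-11) = -97 - 55 = -152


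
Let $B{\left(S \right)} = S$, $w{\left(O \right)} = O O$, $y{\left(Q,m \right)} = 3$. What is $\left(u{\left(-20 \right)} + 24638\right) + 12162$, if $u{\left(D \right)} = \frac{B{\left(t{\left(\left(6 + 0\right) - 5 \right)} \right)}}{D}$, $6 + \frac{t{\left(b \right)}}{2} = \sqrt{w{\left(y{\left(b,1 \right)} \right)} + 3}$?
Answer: $\frac{184003}{5} - \frac{\sqrt{3}}{5} \approx 36800.0$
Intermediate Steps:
$w{\left(O \right)} = O^{2}$
$t{\left(b \right)} = -12 + 4 \sqrt{3}$ ($t{\left(b \right)} = -12 + 2 \sqrt{3^{2} + 3} = -12 + 2 \sqrt{9 + 3} = -12 + 2 \sqrt{12} = -12 + 2 \cdot 2 \sqrt{3} = -12 + 4 \sqrt{3}$)
$u{\left(D \right)} = \frac{-12 + 4 \sqrt{3}}{D}$
$\left(u{\left(-20 \right)} + 24638\right) + 12162 = \left(\frac{4 \left(-3 + \sqrt{3}\right)}{-20} + 24638\right) + 12162 = \left(4 \left(- \frac{1}{20}\right) \left(-3 + \sqrt{3}\right) + 24638\right) + 12162 = \left(\left(\frac{3}{5} - \frac{\sqrt{3}}{5}\right) + 24638\right) + 12162 = \left(\frac{123193}{5} - \frac{\sqrt{3}}{5}\right) + 12162 = \frac{184003}{5} - \frac{\sqrt{3}}{5}$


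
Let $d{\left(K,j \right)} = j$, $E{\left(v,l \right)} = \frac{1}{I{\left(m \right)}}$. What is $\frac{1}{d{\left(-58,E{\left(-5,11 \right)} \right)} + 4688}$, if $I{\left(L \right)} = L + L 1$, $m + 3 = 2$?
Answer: $\frac{2}{9375} \approx 0.00021333$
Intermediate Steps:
$m = -1$ ($m = -3 + 2 = -1$)
$I{\left(L \right)} = 2 L$ ($I{\left(L \right)} = L + L = 2 L$)
$E{\left(v,l \right)} = - \frac{1}{2}$ ($E{\left(v,l \right)} = \frac{1}{2 \left(-1\right)} = \frac{1}{-2} = - \frac{1}{2}$)
$\frac{1}{d{\left(-58,E{\left(-5,11 \right)} \right)} + 4688} = \frac{1}{- \frac{1}{2} + 4688} = \frac{1}{\frac{9375}{2}} = \frac{2}{9375}$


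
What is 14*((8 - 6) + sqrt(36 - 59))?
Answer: 28 + 14*I*sqrt(23) ≈ 28.0 + 67.142*I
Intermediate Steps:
14*((8 - 6) + sqrt(36 - 59)) = 14*(2 + sqrt(-23)) = 14*(2 + I*sqrt(23)) = 28 + 14*I*sqrt(23)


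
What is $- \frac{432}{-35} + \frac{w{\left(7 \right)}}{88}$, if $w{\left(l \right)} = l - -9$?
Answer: $\frac{4822}{385} \approx 12.525$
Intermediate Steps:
$w{\left(l \right)} = 9 + l$ ($w{\left(l \right)} = l + 9 = 9 + l$)
$- \frac{432}{-35} + \frac{w{\left(7 \right)}}{88} = - \frac{432}{-35} + \frac{9 + 7}{88} = \left(-432\right) \left(- \frac{1}{35}\right) + 16 \cdot \frac{1}{88} = \frac{432}{35} + \frac{2}{11} = \frac{4822}{385}$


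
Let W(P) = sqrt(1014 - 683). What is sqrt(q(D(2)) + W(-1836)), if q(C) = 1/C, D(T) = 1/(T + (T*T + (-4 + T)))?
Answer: sqrt(4 + sqrt(331)) ≈ 4.7110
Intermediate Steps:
W(P) = sqrt(331)
D(T) = 1/(-4 + T**2 + 2*T) (D(T) = 1/(T + (T**2 + (-4 + T))) = 1/(T + (-4 + T + T**2)) = 1/(-4 + T**2 + 2*T))
sqrt(q(D(2)) + W(-1836)) = sqrt(1/(1/(-4 + 2**2 + 2*2)) + sqrt(331)) = sqrt(1/(1/(-4 + 4 + 4)) + sqrt(331)) = sqrt(1/(1/4) + sqrt(331)) = sqrt(4 + sqrt(331))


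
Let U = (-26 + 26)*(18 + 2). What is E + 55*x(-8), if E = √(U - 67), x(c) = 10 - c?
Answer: 990 + I*√67 ≈ 990.0 + 8.1853*I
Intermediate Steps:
U = 0 (U = 0*20 = 0)
E = I*√67 (E = √(0 - 67) = √(-67) = I*√67 ≈ 8.1853*I)
E + 55*x(-8) = I*√67 + 55*(10 - 1*(-8)) = I*√67 + 55*(10 + 8) = I*√67 + 55*18 = I*√67 + 990 = 990 + I*√67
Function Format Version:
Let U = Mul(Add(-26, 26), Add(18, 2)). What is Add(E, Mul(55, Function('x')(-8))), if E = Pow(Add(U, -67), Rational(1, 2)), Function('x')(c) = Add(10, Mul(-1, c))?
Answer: Add(990, Mul(I, Pow(67, Rational(1, 2)))) ≈ Add(990.00, Mul(8.1853, I))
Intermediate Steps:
U = 0 (U = Mul(0, 20) = 0)
E = Mul(I, Pow(67, Rational(1, 2))) (E = Pow(Add(0, -67), Rational(1, 2)) = Pow(-67, Rational(1, 2)) = Mul(I, Pow(67, Rational(1, 2))) ≈ Mul(8.1853, I))
Add(E, Mul(55, Function('x')(-8))) = Add(Mul(I, Pow(67, Rational(1, 2))), Mul(55, Add(10, Mul(-1, -8)))) = Add(Mul(I, Pow(67, Rational(1, 2))), Mul(55, Add(10, 8))) = Add(Mul(I, Pow(67, Rational(1, 2))), Mul(55, 18)) = Add(Mul(I, Pow(67, Rational(1, 2))), 990) = Add(990, Mul(I, Pow(67, Rational(1, 2))))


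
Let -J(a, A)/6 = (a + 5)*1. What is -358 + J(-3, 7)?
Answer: -370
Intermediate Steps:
J(a, A) = -30 - 6*a (J(a, A) = -6*(a + 5) = -6*(5 + a) = -30 - 6*a)
-358 + J(-3, 7) = -358 + (-30 - 6*(-3)) = -358 + (-30 + 18) = -358 - 12 = -370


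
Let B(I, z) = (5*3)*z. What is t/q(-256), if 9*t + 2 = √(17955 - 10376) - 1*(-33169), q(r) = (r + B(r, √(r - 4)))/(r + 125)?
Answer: 278072128/279081 + 8384*√7579/279081 + 8515*I*√2915/186054 + 21724385*I*√65/186054 ≈ 999.0 + 943.85*I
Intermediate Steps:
B(I, z) = 15*z
q(r) = (r + 15*√(-4 + r))/(125 + r) (q(r) = (r + 15*√(r - 4))/(r + 125) = (r + 15*√(-4 + r))/(125 + r))
t = 33167/9 + √7579/9 (t = -2/9 + (√(17955 - 10376) - 1*(-33169))/9 = -2/9 + (√7579 + 33169)/9 = -2/9 + (33169 + √7579)/9 = -2/9 + (33169/9 + √7579/9) = 33167/9 + √7579/9 ≈ 3694.9)
t/q(-256) = (33167/9 + √7579/9)/(((-256 + 15*√(-4 - 256))/(125 - 256))) = (33167/9 + √7579/9)/(((-256 + 15*√(-260))/(-131))) = (33167/9 + √7579/9)/((-(-256 + 15*(2*I*√65))/131)) = (33167/9 + √7579/9)/((-(-256 + 30*I*√65)/131)) = (33167/9 + √7579/9)/(256/131 - 30*I*√65/131)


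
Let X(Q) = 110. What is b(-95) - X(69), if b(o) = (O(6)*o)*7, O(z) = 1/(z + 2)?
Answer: -1545/8 ≈ -193.13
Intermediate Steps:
O(z) = 1/(2 + z)
b(o) = 7*o/8 (b(o) = (o/(2 + 6))*7 = (o/8)*7 = 7*o/8)
b(-95) - X(69) = (7/8)*(-95) - 1*110 = -665/8 - 110 = -1545/8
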